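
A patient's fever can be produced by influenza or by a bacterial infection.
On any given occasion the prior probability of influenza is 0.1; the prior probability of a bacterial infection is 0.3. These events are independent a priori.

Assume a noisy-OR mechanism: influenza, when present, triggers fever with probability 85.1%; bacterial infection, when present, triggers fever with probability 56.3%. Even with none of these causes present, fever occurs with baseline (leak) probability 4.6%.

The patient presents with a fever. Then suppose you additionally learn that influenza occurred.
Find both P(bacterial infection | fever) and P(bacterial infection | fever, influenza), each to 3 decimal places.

Under noisy-OR, P(fever | causes) = 1 − (1−0.046)·∏(1−qᵢ) over the active causes.
Numerator (weight on configurations with bacterial infection): 0.157438 + 0.028136 = 0.185574
Normalizer over all consistent configurations: 0.046*0.9*0.7 + 0.583102*0.9*0.3 + 0.857854*0.1*0.7 + 0.937882*0.1*0.3 = 0.274604
P(bacterial infection | fever) = 0.185574/0.274604 ≈ 0.676

Now condition on the additional information:
Weight on bacterial infection=true, given the evidence: 0.937882·0.3 = 0.281365
Normalizer over all consistent configurations: 0.857854·0.7 + 0.937882·0.3 = 0.881863
Posterior = 0.281365 / 0.881863 ≈ 0.319

P(bacterial infection | fever) ≈ 0.676; P(bacterial infection | fever, influenza) ≈ 0.319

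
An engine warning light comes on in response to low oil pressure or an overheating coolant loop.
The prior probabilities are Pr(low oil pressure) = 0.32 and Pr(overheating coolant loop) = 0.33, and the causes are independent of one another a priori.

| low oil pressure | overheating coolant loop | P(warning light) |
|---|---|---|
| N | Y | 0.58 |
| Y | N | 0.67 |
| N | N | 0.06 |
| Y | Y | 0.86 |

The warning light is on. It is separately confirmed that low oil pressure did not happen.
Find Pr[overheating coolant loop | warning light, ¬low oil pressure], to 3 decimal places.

For the numerator, keep only overheating coolant loop=true terms: 0.58×0.33 = 0.191400
Denominator P(warning light | ¬low oil pressure): 0.06×0.67 + 0.58×0.33 = 0.231600
Posterior = 0.191400 / 0.231600 ≈ 0.826

Pr[overheating coolant loop | warning light, ¬low oil pressure] ≈ 0.826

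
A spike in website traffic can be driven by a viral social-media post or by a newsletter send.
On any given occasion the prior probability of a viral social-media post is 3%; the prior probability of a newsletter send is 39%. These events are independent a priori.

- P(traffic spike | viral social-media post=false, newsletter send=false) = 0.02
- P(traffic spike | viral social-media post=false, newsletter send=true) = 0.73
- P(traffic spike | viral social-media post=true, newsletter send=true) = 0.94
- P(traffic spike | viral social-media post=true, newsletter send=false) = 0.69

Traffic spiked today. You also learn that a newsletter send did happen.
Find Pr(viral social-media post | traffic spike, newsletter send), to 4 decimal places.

P(traffic spike | newsletter send) = 0.73×0.97 + 0.94×0.03 = 0.708100 + 0.028200 = 0.736300
The viral social-media post-present share is 0.94×0.03 = 0.028200.
P(viral social-media post | traffic spike, newsletter send) = 0.028200 / 0.736300 ≈ 0.0383

Pr(viral social-media post | traffic spike, newsletter send) ≈ 0.0383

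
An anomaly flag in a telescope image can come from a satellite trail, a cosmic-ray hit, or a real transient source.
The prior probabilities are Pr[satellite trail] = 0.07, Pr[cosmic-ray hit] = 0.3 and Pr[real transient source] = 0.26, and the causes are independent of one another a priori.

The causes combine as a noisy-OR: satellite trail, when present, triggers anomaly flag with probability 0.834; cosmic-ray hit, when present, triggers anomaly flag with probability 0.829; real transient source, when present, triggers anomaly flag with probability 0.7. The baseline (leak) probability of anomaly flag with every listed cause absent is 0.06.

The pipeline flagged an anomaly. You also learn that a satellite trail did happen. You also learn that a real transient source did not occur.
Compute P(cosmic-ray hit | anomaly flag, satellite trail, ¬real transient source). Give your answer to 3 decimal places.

P(cosmic-ray hit | anomaly flag, satellite trail, ¬real transient source) ≈ 0.331

Under noisy-OR, P(anomaly flag | causes) = 1 − (1−0.06)·∏(1−qᵢ) over the active causes.
Sum P(anomaly flag|·) weighted by the priors over both values of cosmic-ray hit:
  P(anomaly flag | satellite trail, ¬real transient source) = 0.84396·0.7 + 0.973317·0.3
        = 0.590772 + 0.291995 = 0.882767
The terms with cosmic-ray hit present sum to 0.291995, so
  P(cosmic-ray hit | anomaly flag, satellite trail, ¬real transient source) = 0.291995 / 0.882767 ≈ 0.331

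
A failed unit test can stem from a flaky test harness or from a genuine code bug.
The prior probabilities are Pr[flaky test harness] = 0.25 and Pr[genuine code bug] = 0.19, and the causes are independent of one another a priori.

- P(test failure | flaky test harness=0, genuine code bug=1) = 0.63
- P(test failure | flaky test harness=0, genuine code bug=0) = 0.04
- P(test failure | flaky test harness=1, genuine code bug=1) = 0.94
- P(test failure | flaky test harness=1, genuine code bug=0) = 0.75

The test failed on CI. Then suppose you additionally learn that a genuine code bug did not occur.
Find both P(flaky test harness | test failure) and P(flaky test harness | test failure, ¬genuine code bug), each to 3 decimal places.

By total probability over the 4 (flaky test harness, genuine code bug) configurations:
  P(test failure) = 0.04×0.75×0.81 + 0.63×0.75×0.19 + 0.75×0.25×0.81 + 0.94×0.25×0.19
        = 0.024300 + 0.089775 + 0.151875 + 0.044650 = 0.310600
Keeping only the flaky test harness-present terms gives 0.196525, so
  P(flaky test harness | test failure) = 0.196525 / 0.310600 ≈ 0.633

Now also conditioning on genuine code bug≠true:
For the numerator, keep only flaky test harness=true terms: 0.75×0.25 = 0.187500
The normalizing constant is 0.04×0.75 + 0.75×0.25 = 0.217500
P(flaky test harness | test failure, ¬genuine code bug) = 0.187500/0.217500 ≈ 0.862

P(flaky test harness | test failure) ≈ 0.633; P(flaky test harness | test failure, ¬genuine code bug) ≈ 0.862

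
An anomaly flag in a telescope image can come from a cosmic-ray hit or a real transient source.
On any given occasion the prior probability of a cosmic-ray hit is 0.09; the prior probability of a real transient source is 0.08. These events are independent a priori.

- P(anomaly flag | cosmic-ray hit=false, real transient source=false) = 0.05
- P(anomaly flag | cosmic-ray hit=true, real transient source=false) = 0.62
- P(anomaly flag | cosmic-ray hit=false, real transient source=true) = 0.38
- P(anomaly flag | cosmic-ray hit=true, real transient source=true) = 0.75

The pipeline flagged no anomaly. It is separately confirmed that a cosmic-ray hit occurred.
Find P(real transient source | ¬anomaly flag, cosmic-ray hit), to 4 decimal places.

P(real transient source | ¬anomaly flag, cosmic-ray hit) ≈ 0.0541

P(¬anomaly flag | cosmic-ray hit) = 0.38×0.92 + 0.25×0.08 = 0.349600 + 0.020000 = 0.369600
Of this, 0.020000 comes from 0.25×0.08 (the real transient source=true cases).
So P(real transient source | ¬anomaly flag, cosmic-ray hit) = 0.020000/0.369600 ≈ 0.0541.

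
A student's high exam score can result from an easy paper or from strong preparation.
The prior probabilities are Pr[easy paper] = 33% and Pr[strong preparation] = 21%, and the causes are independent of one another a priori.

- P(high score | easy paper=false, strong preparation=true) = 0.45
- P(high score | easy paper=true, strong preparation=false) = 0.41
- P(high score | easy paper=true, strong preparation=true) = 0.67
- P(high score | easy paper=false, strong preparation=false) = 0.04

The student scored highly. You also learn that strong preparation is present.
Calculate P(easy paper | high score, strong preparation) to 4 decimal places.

P(easy paper | high score, strong preparation) ≈ 0.4231

By total probability over both values of easy paper:
  P(high score | strong preparation) = 0.45*0.67 + 0.67*0.33
        = 0.301500 + 0.221100 = 0.522600
The terms with easy paper present sum to 0.221100, so
  P(easy paper | high score, strong preparation) = 0.221100 / 0.522600 ≈ 0.4231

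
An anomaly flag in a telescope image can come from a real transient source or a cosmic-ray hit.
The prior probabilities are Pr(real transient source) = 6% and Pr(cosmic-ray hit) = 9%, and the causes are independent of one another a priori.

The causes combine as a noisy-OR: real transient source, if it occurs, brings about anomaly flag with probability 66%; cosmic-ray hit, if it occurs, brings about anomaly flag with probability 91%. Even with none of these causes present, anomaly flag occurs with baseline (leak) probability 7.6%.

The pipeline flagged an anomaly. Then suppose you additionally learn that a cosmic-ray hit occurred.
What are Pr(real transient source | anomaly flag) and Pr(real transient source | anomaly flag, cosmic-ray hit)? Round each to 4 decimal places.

Under noisy-OR, P(anomaly flag | causes) = 1 − (1−0.076)·∏(1−qᵢ) over the active causes.
P(anomaly flag) = 0.076*0.94*0.91 + 0.91684*0.94*0.09 + 0.68584*0.06*0.91 + 0.971726*0.06*0.09 = 0.065010 + 0.077565 + 0.037447 + 0.005247 = 0.185269
Restricting to configurations with real transient source present: 0.037447 + 0.005247 = 0.042694.
P(real transient source | anomaly flag) = 0.042694 / 0.185269 ≈ 0.2304

Now also conditioning on cosmic-ray hit=true:
Weight on real transient source=true, given the evidence: 0.971726×0.06 = 0.058304
The normalizing constant is 0.91684×0.94 + 0.971726×0.06 = 0.920134
P(real transient source | anomaly flag, cosmic-ray hit) = 0.058304/0.920134 ≈ 0.0634

Pr(real transient source | anomaly flag) ≈ 0.2304; Pr(real transient source | anomaly flag, cosmic-ray hit) ≈ 0.0634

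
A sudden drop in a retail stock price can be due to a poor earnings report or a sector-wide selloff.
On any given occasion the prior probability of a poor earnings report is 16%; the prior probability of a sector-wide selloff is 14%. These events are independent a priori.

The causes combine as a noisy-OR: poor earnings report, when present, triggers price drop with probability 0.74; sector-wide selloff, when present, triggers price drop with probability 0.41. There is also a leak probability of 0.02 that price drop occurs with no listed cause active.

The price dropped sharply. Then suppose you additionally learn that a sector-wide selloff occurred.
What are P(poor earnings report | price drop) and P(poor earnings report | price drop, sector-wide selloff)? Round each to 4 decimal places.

Under noisy-OR, P(price drop | causes) = 1 − (1−0.02)·∏(1−qᵢ) over the active causes.
P(price drop) = 0.02×0.84×0.86 + 0.4218×0.84×0.14 + 0.7452×0.16×0.86 + 0.849668×0.16×0.14 = 0.014448 + 0.049604 + 0.102540 + 0.019033 = 0.185625
Restricting to configurations with poor earnings report present: 0.102540 + 0.019033 = 0.121573.
So P(poor earnings report | price drop) = 0.121573/0.185625 ≈ 0.6549.

Now condition on the additional information:
Numerator (weight on configurations with poor earnings report): 0.849668*0.16 = 0.135947
Normalizer over all consistent configurations: 0.4218*0.84 + 0.849668*0.16 = 0.490259
P(poor earnings report | price drop, sector-wide selloff) = 0.135947/0.490259 ≈ 0.2773

P(poor earnings report | price drop) ≈ 0.6549; P(poor earnings report | price drop, sector-wide selloff) ≈ 0.2773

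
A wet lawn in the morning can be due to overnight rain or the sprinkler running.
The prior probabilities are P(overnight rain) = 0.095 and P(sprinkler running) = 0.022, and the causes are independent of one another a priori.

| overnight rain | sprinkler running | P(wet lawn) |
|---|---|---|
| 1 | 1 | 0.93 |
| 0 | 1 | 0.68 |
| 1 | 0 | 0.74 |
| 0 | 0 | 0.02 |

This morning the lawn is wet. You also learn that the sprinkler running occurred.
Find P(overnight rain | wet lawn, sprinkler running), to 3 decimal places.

For the numerator, keep only overnight rain=true terms: 0.93·0.095 = 0.088350
Normalizer over all consistent configurations: 0.68·0.905 + 0.93·0.095 = 0.703750
Posterior = 0.088350 / 0.703750 ≈ 0.126

P(overnight rain | wet lawn, sprinkler running) ≈ 0.126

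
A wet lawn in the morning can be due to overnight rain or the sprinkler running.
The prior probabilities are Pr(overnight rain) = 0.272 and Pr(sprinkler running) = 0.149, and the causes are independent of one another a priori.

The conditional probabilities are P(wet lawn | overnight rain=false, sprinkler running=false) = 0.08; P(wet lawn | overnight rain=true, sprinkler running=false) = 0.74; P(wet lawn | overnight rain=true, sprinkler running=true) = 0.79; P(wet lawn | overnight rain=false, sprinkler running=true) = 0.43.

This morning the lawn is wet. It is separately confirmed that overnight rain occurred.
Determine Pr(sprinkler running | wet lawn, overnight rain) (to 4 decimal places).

Pr(sprinkler running | wet lawn, overnight rain) ≈ 0.1575

Numerator (weight on configurations with sprinkler running): 0.79·0.149 = 0.117710
Denominator P(wet lawn | overnight rain): 0.74·0.851 + 0.79·0.149 = 0.747450
P(sprinkler running | wet lawn, overnight rain) = 0.117710/0.747450 ≈ 0.1575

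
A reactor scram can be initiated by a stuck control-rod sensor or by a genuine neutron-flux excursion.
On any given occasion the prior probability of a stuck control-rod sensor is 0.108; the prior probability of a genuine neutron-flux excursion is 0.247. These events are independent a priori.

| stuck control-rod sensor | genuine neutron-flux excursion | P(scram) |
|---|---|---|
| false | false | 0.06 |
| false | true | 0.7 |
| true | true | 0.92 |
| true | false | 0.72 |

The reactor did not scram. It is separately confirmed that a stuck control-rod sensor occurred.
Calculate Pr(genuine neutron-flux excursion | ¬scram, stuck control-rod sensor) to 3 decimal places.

Pr(genuine neutron-flux excursion | ¬scram, stuck control-rod sensor) ≈ 0.086

P(¬scram | stuck control-rod sensor) = 0.28·0.753 + 0.08·0.247 = 0.210840 + 0.019760 = 0.230600
Restricting to configurations with genuine neutron-flux excursion present: 0.08·0.247 = 0.019760.
Hence the posterior is 0.019760/0.230600 ≈ 0.086.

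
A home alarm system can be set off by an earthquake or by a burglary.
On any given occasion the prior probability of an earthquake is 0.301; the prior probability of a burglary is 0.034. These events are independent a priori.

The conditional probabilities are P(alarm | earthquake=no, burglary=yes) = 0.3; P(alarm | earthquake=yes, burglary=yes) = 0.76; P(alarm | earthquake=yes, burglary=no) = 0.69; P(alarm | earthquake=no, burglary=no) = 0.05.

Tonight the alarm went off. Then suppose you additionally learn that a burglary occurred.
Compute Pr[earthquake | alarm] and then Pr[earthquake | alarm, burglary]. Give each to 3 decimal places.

Sum P(alarm|·) weighted by the priors over the 4 (earthquake, burglary) configurations:
  P(alarm) = 0.05*0.699*0.966 + 0.3*0.699*0.034 + 0.69*0.301*0.966 + 0.76*0.301*0.034
        = 0.033762 + 0.007130 + 0.200629 + 0.007778 = 0.249299
Configurations with earthquake contribute 0.208407, so
  P(earthquake | alarm) = 0.208407 / 0.249299 ≈ 0.836

Now condition on the additional information:
P(alarm | burglary) = 0.3·0.699 + 0.76·0.301 = 0.209700 + 0.228760 = 0.438460
The earthquake-present share is 0.76·0.301 = 0.228760.
P(earthquake | alarm, burglary) = 0.228760 / 0.438460 ≈ 0.522

Pr[earthquake | alarm] ≈ 0.836; Pr[earthquake | alarm, burglary] ≈ 0.522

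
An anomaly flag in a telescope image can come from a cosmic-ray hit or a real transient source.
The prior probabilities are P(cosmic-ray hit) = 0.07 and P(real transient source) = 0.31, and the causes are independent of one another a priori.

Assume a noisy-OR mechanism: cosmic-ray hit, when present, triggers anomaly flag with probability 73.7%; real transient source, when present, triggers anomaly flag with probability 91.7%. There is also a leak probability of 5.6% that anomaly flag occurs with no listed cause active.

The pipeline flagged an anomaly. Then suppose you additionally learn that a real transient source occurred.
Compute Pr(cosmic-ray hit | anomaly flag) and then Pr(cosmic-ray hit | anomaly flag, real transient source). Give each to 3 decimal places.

Under noisy-OR, P(anomaly flag | causes) = 1 − (1−0.056)·∏(1−qᵢ) over the active causes.
By total probability over the 4 (cosmic-ray hit, real transient source) configurations:
  P(anomaly flag) = 0.056×0.93×0.69 + 0.921648×0.93×0.31 + 0.751728×0.07×0.69 + 0.979393×0.07×0.31
        = 0.035935 + 0.265711 + 0.036308 + 0.021253 = 0.359207
Keeping only the cosmic-ray hit-present terms gives 0.057561, so
  P(cosmic-ray hit | anomaly flag) = 0.057561 / 0.359207 ≈ 0.160

Now also conditioning on real transient source=true:
Sum P(anomaly flag|·) weighted by the priors over both values of cosmic-ray hit:
  P(anomaly flag | real transient source) = 0.921648·0.93 + 0.979393·0.07
        = 0.857133 + 0.068558 = 0.925691
Configurations with cosmic-ray hit contribute 0.068558, so
  P(cosmic-ray hit | anomaly flag, real transient source) = 0.068558 / 0.925691 ≈ 0.074

Pr(cosmic-ray hit | anomaly flag) ≈ 0.160; Pr(cosmic-ray hit | anomaly flag, real transient source) ≈ 0.074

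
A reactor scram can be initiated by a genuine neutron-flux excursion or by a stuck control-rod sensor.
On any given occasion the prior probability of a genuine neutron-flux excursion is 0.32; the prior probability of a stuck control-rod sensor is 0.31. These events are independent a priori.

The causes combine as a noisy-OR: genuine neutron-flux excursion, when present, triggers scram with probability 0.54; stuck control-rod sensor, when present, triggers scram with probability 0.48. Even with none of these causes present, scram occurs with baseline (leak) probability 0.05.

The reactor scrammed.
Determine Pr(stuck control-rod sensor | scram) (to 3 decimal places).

Pr(stuck control-rod sensor | scram) ≈ 0.554

Under noisy-OR, P(scram | causes) = 1 − (1−0.05)·∏(1−qᵢ) over the active causes.
P(scram) = 0.05*0.68*0.69 + 0.506*0.68*0.31 + 0.563*0.32*0.69 + 0.77276*0.32*0.31 = 0.023460 + 0.106665 + 0.124310 + 0.076658 = 0.331093
Of this, 0.183323 comes from 0.106665 + 0.076658 (the stuck control-rod sensor=true cases).
Hence the posterior is 0.183323/0.331093 ≈ 0.554.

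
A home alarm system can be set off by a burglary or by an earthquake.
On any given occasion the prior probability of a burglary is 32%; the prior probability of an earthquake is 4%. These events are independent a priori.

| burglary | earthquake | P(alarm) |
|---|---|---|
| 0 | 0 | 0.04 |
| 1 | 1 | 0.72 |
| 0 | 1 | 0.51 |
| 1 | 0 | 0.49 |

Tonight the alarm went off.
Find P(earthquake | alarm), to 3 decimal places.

By total probability over the 4 (burglary, earthquake) configurations:
  P(alarm) = 0.04·0.68·0.96 + 0.51·0.68·0.04 + 0.49·0.32·0.96 + 0.72·0.32·0.04
        = 0.026112 + 0.013872 + 0.150528 + 0.009216 = 0.199728
Configurations with earthquake contribute 0.023088, so
  P(earthquake | alarm) = 0.023088 / 0.199728 ≈ 0.116

P(earthquake | alarm) ≈ 0.116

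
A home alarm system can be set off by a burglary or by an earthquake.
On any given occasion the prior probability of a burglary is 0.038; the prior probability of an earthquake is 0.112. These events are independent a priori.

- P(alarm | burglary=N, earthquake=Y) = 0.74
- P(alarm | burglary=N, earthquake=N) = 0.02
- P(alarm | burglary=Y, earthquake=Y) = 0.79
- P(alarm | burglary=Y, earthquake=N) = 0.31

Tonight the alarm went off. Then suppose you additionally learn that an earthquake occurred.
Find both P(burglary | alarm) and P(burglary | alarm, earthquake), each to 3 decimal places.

Enumerate the 4 (burglary, earthquake) configurations and weight by the priors:
  P(alarm) = 0.02·0.962·0.888 + 0.74·0.962·0.112 + 0.31·0.038·0.888 + 0.79·0.038·0.112
        = 0.017085 + 0.079731 + 0.010461 + 0.003362 = 0.110639
The terms with burglary present sum to 0.013823, so
  P(burglary | alarm) = 0.013823 / 0.110639 ≈ 0.125

Now also conditioning on earthquake=true:
For the numerator, keep only burglary=true terms: 0.79·0.038 = 0.030020
The normalizing constant is 0.74·0.962 + 0.79·0.038 = 0.741900
Posterior = 0.030020 / 0.741900 ≈ 0.040
The drop from 0.125 to 0.040 is the explaining-away (discounting) effect.

P(burglary | alarm) ≈ 0.125; P(burglary | alarm, earthquake) ≈ 0.040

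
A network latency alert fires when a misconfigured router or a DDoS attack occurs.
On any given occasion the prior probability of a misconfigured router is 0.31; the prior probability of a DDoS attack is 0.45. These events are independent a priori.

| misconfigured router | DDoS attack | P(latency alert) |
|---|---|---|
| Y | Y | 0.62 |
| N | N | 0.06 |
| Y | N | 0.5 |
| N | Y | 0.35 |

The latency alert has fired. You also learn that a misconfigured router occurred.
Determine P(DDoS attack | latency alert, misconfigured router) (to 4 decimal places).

By total probability over both values of DDoS attack:
  P(latency alert | misconfigured router) = 0.5*0.55 + 0.62*0.45
        = 0.275000 + 0.279000 = 0.554000
Configurations with DDoS attack contribute 0.279000, so
  P(DDoS attack | latency alert, misconfigured router) = 0.279000 / 0.554000 ≈ 0.5036

P(DDoS attack | latency alert, misconfigured router) ≈ 0.5036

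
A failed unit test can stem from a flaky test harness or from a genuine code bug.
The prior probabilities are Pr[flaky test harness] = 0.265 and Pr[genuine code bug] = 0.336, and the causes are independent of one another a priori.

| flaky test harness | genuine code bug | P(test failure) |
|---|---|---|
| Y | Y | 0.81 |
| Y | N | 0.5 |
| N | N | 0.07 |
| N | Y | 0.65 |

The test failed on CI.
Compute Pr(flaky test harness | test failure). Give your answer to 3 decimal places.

Pr(flaky test harness | test failure) ≈ 0.451

By total probability over the 4 (flaky test harness, genuine code bug) configurations:
  P(test failure) = 0.07·0.735·0.664 + 0.65·0.735·0.336 + 0.5·0.265·0.664 + 0.81·0.265·0.336
        = 0.034163 + 0.160524 + 0.087980 + 0.072122 = 0.354789
The terms with flaky test harness present sum to 0.160102, so
  P(flaky test harness | test failure) = 0.160102 / 0.354789 ≈ 0.451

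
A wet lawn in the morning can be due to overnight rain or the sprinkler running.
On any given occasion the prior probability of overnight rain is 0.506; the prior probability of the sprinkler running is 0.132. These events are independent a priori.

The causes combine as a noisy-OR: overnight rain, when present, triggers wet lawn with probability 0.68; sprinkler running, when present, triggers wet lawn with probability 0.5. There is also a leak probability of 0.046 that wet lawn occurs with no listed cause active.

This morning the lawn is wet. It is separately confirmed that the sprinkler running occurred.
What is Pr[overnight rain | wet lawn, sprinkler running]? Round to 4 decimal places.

Under noisy-OR, P(wet lawn | causes) = 1 − (1−0.046)·∏(1−qᵢ) over the active causes.
Sum P(wet lawn|·) weighted by the priors over both values of overnight rain:
  P(wet lawn | sprinkler running) = 0.523·0.494 + 0.84736·0.506
        = 0.258362 + 0.428764 = 0.687126
The terms with overnight rain present sum to 0.428764, so
  P(overnight rain | wet lawn, sprinkler running) = 0.428764 / 0.687126 ≈ 0.6240

Pr[overnight rain | wet lawn, sprinkler running] ≈ 0.6240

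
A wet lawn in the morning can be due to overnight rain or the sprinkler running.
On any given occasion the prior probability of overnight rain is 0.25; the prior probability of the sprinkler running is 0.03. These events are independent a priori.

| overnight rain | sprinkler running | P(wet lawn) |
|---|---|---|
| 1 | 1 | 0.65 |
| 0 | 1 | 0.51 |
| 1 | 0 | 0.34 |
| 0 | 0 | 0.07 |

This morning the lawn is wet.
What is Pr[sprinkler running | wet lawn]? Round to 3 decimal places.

Numerator (weight on configurations with sprinkler running): 0.011475 + 0.004875 = 0.016350
Denominator P(wet lawn): 0.07·0.75·0.97 + 0.51·0.75·0.03 + 0.34·0.25·0.97 + 0.65·0.25·0.03 = 0.149725
P(sprinkler running | wet lawn) = 0.016350/0.149725 ≈ 0.109

Pr[sprinkler running | wet lawn] ≈ 0.109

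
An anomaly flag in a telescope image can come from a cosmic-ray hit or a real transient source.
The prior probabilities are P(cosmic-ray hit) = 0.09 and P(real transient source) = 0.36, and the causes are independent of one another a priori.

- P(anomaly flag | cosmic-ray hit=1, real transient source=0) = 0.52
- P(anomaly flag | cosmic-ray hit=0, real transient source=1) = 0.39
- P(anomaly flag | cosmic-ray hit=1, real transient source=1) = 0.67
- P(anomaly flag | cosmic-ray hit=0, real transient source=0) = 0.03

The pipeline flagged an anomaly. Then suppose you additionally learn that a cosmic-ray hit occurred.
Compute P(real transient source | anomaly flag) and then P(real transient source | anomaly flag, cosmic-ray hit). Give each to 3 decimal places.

P(anomaly flag) = 0.03·0.91·0.64 + 0.39·0.91·0.36 + 0.52·0.09·0.64 + 0.67·0.09·0.36 = 0.017472 + 0.127764 + 0.029952 + 0.021708 = 0.196896
Of this, 0.149472 comes from 0.127764 + 0.021708 (the real transient source=true cases).
Hence the posterior is 0.149472/0.196896 ≈ 0.759.

Now also conditioning on cosmic-ray hit=true:
Enumerate both values of real transient source and weight by the priors:
  P(anomaly flag | cosmic-ray hit) = 0.52×0.64 + 0.67×0.36
        = 0.332800 + 0.241200 = 0.574000
Configurations with real transient source contribute 0.241200, so
  P(real transient source | anomaly flag, cosmic-ray hit) = 0.241200 / 0.574000 ≈ 0.420
— cosmic-ray hit explains away the evidence for real transient source.

P(real transient source | anomaly flag) ≈ 0.759; P(real transient source | anomaly flag, cosmic-ray hit) ≈ 0.420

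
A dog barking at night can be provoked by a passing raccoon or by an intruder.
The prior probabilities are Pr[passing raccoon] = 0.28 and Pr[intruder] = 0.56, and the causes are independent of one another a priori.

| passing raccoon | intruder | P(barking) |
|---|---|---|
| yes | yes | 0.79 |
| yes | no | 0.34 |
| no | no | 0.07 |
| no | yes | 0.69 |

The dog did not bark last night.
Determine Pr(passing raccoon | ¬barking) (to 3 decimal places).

Pr(passing raccoon | ¬barking) ≈ 0.214

For the numerator, keep only passing raccoon=true terms: 0.081312 + 0.032928 = 0.114240
Normalizer over all consistent configurations: 0.93*0.72*0.44 + 0.31*0.72*0.56 + 0.66*0.28*0.44 + 0.21*0.28*0.56 = 0.533856
Posterior = 0.114240 / 0.533856 ≈ 0.214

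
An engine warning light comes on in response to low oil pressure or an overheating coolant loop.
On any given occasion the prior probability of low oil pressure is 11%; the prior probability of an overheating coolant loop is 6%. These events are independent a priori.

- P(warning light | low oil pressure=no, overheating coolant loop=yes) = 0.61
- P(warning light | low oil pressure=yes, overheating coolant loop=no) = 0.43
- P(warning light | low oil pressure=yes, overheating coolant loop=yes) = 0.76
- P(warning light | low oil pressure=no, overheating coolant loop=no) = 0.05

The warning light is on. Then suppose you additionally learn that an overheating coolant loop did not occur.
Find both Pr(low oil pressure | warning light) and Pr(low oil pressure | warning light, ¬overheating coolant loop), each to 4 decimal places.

Enumerate the 4 (low oil pressure, overheating coolant loop) configurations and weight by the priors:
  P(warning light) = 0.05·0.89·0.94 + 0.61·0.89·0.06 + 0.43·0.11·0.94 + 0.76·0.11·0.06
        = 0.041830 + 0.032574 + 0.044462 + 0.005016 = 0.123882
Keeping only the low oil pressure-present terms gives 0.049478, so
  P(low oil pressure | warning light) = 0.049478 / 0.123882 ≈ 0.3994

Now also conditioning on overheating coolant loop≠true:
By total probability over both values of low oil pressure:
  P(warning light | ¬overheating coolant loop) = 0.05×0.89 + 0.43×0.11
        = 0.044500 + 0.047300 = 0.091800
Configurations with low oil pressure contribute 0.047300, so
  P(low oil pressure | warning light, ¬overheating coolant loop) = 0.047300 / 0.091800 ≈ 0.5153
Ruling out overheating coolant loop raises the posterior on low oil pressure — the flip side of explaining away.

Pr(low oil pressure | warning light) ≈ 0.3994; Pr(low oil pressure | warning light, ¬overheating coolant loop) ≈ 0.5153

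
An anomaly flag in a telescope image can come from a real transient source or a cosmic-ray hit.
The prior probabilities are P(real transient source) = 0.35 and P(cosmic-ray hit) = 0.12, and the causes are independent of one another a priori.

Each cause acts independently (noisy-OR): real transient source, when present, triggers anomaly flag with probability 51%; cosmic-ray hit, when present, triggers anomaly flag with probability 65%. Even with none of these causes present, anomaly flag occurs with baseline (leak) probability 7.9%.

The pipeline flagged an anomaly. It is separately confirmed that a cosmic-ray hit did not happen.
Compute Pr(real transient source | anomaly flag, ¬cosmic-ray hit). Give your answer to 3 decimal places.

Pr(real transient source | anomaly flag, ¬cosmic-ray hit) ≈ 0.789

Under noisy-OR, P(anomaly flag | causes) = 1 − (1−0.079)·∏(1−qᵢ) over the active causes.
By total probability over both values of real transient source:
  P(anomaly flag | ¬cosmic-ray hit) = 0.079·0.65 + 0.54871·0.35
        = 0.051350 + 0.192049 = 0.243399
Keeping only the real transient source-present terms gives 0.192049, so
  P(real transient source | anomaly flag, ¬cosmic-ray hit) = 0.192049 / 0.243399 ≈ 0.789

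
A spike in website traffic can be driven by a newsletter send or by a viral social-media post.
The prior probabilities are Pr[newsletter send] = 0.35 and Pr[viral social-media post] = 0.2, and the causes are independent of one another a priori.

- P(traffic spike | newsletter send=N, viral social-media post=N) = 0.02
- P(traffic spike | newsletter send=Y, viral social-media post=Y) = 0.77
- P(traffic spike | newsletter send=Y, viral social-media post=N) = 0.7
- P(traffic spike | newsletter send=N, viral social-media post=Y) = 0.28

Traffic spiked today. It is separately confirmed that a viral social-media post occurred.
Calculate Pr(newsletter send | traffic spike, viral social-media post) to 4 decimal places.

P(traffic spike | viral social-media post) = 0.28·0.65 + 0.77·0.35 = 0.182000 + 0.269500 = 0.451500
Restricting to configurations with newsletter send present: 0.77·0.35 = 0.269500.
P(newsletter send | traffic spike, viral social-media post) = 0.269500 / 0.451500 ≈ 0.5969

Pr(newsletter send | traffic spike, viral social-media post) ≈ 0.5969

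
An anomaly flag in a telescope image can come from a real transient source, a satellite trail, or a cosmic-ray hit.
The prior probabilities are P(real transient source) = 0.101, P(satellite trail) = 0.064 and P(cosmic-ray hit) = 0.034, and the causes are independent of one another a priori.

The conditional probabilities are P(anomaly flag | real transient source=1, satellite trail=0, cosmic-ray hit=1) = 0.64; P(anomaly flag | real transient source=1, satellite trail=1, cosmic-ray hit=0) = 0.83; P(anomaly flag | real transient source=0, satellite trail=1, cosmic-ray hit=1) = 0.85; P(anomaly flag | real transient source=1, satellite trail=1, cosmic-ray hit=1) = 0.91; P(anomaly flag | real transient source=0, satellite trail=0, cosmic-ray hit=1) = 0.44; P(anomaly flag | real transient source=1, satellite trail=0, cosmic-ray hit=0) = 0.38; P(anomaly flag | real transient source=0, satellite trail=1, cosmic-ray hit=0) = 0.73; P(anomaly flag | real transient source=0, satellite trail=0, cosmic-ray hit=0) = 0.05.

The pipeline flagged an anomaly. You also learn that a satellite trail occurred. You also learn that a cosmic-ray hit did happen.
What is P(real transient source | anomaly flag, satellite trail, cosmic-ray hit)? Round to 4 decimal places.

P(anomaly flag | satellite trail, cosmic-ray hit) = 0.85×0.899 + 0.91×0.101 = 0.764150 + 0.091910 = 0.856060
The real transient source-present share is 0.91×0.101 = 0.091910.
Hence the posterior is 0.091910/0.856060 ≈ 0.1074.

P(real transient source | anomaly flag, satellite trail, cosmic-ray hit) ≈ 0.1074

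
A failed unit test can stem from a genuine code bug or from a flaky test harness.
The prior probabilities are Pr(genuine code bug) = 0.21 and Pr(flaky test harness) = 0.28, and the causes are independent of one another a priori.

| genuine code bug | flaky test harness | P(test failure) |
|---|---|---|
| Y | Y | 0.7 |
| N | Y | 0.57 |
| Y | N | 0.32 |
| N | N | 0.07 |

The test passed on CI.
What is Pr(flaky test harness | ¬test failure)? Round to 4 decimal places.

Weight on flaky test harness=true, given the evidence: 0.095116 + 0.017640 = 0.112756
The normalizing constant is 0.93*0.79*0.72 + 0.43*0.79*0.28 + 0.68*0.21*0.72 + 0.3*0.21*0.28 = 0.744556
P(flaky test harness | ¬test failure) = 0.112756/0.744556 ≈ 0.1514

Pr(flaky test harness | ¬test failure) ≈ 0.1514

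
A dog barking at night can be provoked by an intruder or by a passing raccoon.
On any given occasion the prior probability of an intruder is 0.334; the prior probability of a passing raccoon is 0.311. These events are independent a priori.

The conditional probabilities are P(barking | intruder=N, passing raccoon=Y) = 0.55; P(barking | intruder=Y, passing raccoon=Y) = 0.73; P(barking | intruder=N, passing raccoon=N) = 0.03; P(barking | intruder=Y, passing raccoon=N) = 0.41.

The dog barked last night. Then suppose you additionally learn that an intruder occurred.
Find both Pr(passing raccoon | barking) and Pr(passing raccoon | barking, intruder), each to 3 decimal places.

P(barking) = 0.03·0.666·0.689 + 0.55·0.666·0.311 + 0.41·0.334·0.689 + 0.73·0.334·0.311 = 0.013766 + 0.113919 + 0.094352 + 0.075828 = 0.297865
The passing raccoon-present share is 0.113919 + 0.075828 = 0.189747.
Hence the posterior is 0.189747/0.297865 ≈ 0.637.

Now also conditioning on intruder=true:
For the numerator, keep only passing raccoon=true terms: 0.73×0.311 = 0.227030
Normalizer over all consistent configurations: 0.41×0.689 + 0.73×0.311 = 0.509520
Posterior = 0.227030 / 0.509520 ≈ 0.446
— intruder explains away the evidence for passing raccoon.

Pr(passing raccoon | barking) ≈ 0.637; Pr(passing raccoon | barking, intruder) ≈ 0.446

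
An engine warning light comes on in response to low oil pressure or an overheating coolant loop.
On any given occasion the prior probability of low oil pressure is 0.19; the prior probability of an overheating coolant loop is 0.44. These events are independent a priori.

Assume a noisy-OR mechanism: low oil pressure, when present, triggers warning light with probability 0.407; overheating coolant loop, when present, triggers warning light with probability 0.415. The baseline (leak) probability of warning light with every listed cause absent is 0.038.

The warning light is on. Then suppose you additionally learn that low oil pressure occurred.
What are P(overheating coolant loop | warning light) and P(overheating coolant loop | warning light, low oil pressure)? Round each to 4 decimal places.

Under noisy-OR, P(warning light | causes) = 1 − (1−0.038)·∏(1−qᵢ) over the active causes.
By total probability over the 4 (low oil pressure, overheating coolant loop) configurations:
  P(warning light) = 0.038·0.81·0.56 + 0.43723·0.81·0.44 + 0.429534·0.19·0.56 + 0.666277·0.19·0.44
        = 0.017237 + 0.155829 + 0.045702 + 0.055701 = 0.274469
Configurations with overheating coolant loop contribute 0.211530, so
  P(overheating coolant loop | warning light) = 0.211530 / 0.274469 ≈ 0.7707

Now condition on the additional information:
Sum P(warning light|·) weighted by the priors over both values of overheating coolant loop:
  P(warning light | low oil pressure) = 0.429534×0.56 + 0.666277×0.44
        = 0.240539 + 0.293162 = 0.533701
Configurations with overheating coolant loop contribute 0.293162, so
  P(overheating coolant loop | warning light, low oil pressure) = 0.293162 / 0.533701 ≈ 0.5493
Conditioning on low oil pressure lowers the posterior on overheating coolant loop: the classic explaining-away effect in a common-effect structure.

P(overheating coolant loop | warning light) ≈ 0.7707; P(overheating coolant loop | warning light, low oil pressure) ≈ 0.5493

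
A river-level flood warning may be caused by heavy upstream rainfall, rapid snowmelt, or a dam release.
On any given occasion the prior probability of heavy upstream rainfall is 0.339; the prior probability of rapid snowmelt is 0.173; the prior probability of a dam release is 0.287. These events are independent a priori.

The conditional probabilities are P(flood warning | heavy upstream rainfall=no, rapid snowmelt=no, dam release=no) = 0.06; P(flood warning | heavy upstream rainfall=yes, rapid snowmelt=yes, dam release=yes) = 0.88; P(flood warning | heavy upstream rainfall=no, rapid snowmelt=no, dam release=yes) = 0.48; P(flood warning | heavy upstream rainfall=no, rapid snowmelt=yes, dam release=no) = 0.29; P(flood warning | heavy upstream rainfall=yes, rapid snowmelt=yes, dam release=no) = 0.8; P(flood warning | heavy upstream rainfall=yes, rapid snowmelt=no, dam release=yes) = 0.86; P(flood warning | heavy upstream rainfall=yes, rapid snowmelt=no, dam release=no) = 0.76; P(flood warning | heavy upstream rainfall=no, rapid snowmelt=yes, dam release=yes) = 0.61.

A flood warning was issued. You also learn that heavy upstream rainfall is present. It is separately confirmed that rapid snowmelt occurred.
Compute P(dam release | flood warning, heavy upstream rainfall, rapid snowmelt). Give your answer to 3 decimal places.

P(dam release | flood warning, heavy upstream rainfall, rapid snowmelt) ≈ 0.307

For the numerator, keep only dam release=true terms: 0.88*0.287 = 0.252560
The normalizing constant is 0.8*0.713 + 0.88*0.287 = 0.822960
Posterior = 0.252560 / 0.822960 ≈ 0.307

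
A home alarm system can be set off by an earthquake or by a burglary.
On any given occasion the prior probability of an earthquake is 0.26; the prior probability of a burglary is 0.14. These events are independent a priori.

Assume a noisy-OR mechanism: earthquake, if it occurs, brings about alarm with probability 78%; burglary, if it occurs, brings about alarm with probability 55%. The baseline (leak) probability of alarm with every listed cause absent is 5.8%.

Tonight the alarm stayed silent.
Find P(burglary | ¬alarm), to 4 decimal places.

P(burglary | ¬alarm) ≈ 0.0683

Under noisy-OR, P(alarm | causes) = 1 − (1−0.058)·∏(1−qᵢ) over the active causes.
Enumerate the 4 (earthquake, burglary) configurations and weight by the priors:
  P(¬alarm) = 0.942×0.74×0.86 + 0.4239×0.74×0.14 + 0.20724×0.26×0.86 + 0.093258×0.26×0.14
        = 0.599489 + 0.043916 + 0.046339 + 0.003395 = 0.693139
The terms with burglary present sum to 0.047311, so
  P(burglary | ¬alarm) = 0.047311 / 0.693139 ≈ 0.0683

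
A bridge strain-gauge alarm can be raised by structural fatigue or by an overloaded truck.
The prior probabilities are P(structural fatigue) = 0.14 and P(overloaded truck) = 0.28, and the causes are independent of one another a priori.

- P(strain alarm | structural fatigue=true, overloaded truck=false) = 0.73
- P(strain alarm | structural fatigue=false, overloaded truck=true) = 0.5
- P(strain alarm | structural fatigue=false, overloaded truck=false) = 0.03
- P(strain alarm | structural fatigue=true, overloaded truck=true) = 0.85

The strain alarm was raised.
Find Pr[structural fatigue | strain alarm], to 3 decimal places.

Pr[structural fatigue | strain alarm] ≈ 0.435

By total probability over the 4 (structural fatigue, overloaded truck) configurations:
  P(strain alarm) = 0.03*0.86*0.72 + 0.5*0.86*0.28 + 0.73*0.14*0.72 + 0.85*0.14*0.28
        = 0.018576 + 0.120400 + 0.073584 + 0.033320 = 0.245880
Keeping only the structural fatigue-present terms gives 0.106904, so
  P(structural fatigue | strain alarm) = 0.106904 / 0.245880 ≈ 0.435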